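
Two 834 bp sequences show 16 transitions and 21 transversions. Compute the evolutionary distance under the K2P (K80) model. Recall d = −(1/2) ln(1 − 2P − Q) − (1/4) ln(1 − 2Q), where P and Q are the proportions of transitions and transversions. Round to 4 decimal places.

P = 16/834 ≈ 0.019185 and Q = 21/834 ≈ 0.02518.
Under the Kimura two-parameter model, d = −½ ln(1 − 2P − Q) − ¼ ln(1 − 2Q).
1 − 2P − Q = 0.93645, giving −½ ln(0.93645) = 0.032830.
1 − 2Q = 0.94964, giving −¼ ln(0.94964) = 0.012918.
d = 0.032830 + 0.012918 = 0.045748.

0.0457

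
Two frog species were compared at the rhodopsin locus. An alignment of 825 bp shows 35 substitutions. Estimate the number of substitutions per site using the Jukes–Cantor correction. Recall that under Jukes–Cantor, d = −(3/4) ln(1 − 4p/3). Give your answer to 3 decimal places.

0.044

p = 35/825 ≈ 0.042424.
d = −(3/4) ln(1 − 4p/3) = −0.75 ln(1 − 0.056565) = −0.75 ln(0.943435)
  = −0.75 × (-0.058228) = 0.043671 substitutions/site.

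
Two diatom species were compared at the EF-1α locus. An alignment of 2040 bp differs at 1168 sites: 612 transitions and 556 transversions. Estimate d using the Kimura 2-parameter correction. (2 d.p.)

P = 612/2040 = 0.3 and Q = 556/2040 ≈ 0.272549.
Under the Kimura two-parameter model, d = −½ ln(1 − 2P − Q) − ¼ ln(1 − 2Q).
1 − 2P − Q = 0.127451, giving −½ ln(0.127451) = 1.030012.
1 − 2Q = 0.454902, giving −¼ ln(0.454902) = 0.196918.
d = 1.030012 + 0.196918 = 1.226930.

1.23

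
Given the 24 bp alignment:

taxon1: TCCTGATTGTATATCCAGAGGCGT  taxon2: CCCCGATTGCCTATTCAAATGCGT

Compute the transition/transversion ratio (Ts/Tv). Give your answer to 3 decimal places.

2.500

Transitions are A↔G and C↔T; transversions are all other mismatches.
Transitions: 5. Transversions: 2.
R = 5/2 = 2.500.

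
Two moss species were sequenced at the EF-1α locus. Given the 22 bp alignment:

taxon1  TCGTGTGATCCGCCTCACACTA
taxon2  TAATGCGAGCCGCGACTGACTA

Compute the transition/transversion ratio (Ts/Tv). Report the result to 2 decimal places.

Transitions are A↔G and C↔T; transversions are all other mismatches.
Transitions: 2. Transversions: 6.
R = 2/6 = 0.333333… ≈ 0.33 (to 2 d.p.).

0.33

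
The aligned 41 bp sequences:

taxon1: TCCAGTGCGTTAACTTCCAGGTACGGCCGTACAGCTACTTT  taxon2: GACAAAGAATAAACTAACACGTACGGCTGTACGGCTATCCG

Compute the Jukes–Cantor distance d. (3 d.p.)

0.551

The sequences differ at 16 of 41 sites, so p = 16/41 ≈ 0.390244.
d = −(3/4) ln(1 − 4p/3) = −0.75 ln(1 − 0.520325) = −0.75 ln(0.479675)
  = −0.75 × (-0.734646) = 0.550985 substitutions/site.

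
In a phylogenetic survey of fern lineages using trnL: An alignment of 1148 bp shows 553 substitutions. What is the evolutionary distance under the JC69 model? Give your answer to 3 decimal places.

p = 553/1148 ≈ 0.481707.
d = −(3/4) ln(1 − 4p/3) = −0.75 ln(1 − 0.642276) = −0.75 ln(0.357724)
  = −0.75 × (-1.027994) = 0.770996 substitutions/site.

0.771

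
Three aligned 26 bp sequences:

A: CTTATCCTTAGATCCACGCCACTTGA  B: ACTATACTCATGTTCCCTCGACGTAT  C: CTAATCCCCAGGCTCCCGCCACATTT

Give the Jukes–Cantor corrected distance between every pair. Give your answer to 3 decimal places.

d(A,B) = 0.824, d(A,C) = 0.539, d(B,C) = 0.623

A–B: 13/26 sites differ → p = 0.5, d = −0.75 ln(1 − 0.666667) = 0.823960 ≈ 0.824.
A–C: 10/26 sites differ → p ≈ 0.384615, d = −0.75 ln(1 − 0.51282) = 0.539341 ≈ 0.539.
B–C: 11/26 sites differ → p ≈ 0.423077, d = −0.75 ln(1 − 0.564103) = 0.622762 ≈ 0.623.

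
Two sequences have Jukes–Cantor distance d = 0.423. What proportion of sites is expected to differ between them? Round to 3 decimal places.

0.323

p = (3/4)(1 − e^(−4d/3)) = 0.75 × (1 − e^(-0.564)) = 0.75 × (1 − 0.568929) = 0.323303.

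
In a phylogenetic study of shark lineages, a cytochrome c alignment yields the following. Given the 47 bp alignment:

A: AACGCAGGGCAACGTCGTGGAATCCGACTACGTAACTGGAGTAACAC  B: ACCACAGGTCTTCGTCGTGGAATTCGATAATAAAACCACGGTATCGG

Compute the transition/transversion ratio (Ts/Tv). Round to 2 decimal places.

Transitions are A↔G and C↔T; transversions are all other mismatches.
Transitions: 9. Transversions: 9.
R = 9/9 = 1.00.

1.00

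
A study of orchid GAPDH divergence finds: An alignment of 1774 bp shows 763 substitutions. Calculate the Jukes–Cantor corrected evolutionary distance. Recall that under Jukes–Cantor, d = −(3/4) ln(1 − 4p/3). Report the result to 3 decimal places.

p = 763/1774 ≈ 0.430101.
d = −(3/4) ln(1 − 4p/3) = −0.75 ln(1 − 0.573468) = −0.75 ln(0.426532)
  = −0.75 × (-0.852068) = 0.639051 substitutions/site.

0.639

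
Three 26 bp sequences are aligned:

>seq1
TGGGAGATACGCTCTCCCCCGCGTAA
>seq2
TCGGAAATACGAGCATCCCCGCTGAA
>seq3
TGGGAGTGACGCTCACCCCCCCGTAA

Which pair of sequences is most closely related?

seq1–seq2: 8/26 differ, p = 0.308, d = 0.396.
seq1–seq3: 4/26 differ, p = 0.154, d = 0.172.
seq2–seq3: 10/26 differ, p = 0.385, d = 0.539.
The smallest distance is between seq1 and seq3.

seq1 and seq3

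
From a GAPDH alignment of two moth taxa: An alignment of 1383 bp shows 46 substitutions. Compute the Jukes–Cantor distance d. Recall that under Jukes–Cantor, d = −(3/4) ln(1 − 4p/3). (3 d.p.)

p = 46/1383 ≈ 0.033261.
d = −(3/4) ln(1 − 4p/3) = −0.75 ln(1 − 0.044348) = −0.75 ln(0.955652)
  = −0.75 × (-0.045361) = 0.034021 substitutions/site.

0.034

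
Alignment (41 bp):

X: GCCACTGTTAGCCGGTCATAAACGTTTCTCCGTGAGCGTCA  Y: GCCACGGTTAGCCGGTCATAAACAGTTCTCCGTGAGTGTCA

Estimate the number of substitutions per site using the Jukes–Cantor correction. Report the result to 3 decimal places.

0.105

The sequences differ at 4 of 41 sites (6, 24, 25, 37), so p = 4/41 ≈ 0.097561.
d = −(3/4) ln(1 − 4p/3) = −0.75 ln(1 − 0.130081) = −0.75 ln(0.869919)
  = −0.75 × (-0.139355) = 0.104516 substitutions/site.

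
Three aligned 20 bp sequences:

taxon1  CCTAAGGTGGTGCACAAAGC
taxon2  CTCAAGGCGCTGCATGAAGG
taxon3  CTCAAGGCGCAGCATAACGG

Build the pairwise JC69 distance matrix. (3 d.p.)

d(taxon1,taxon2) = 0.471, d(taxon1,taxon3) = 0.572, d(taxon2,taxon3) = 0.167

taxon1–taxon2: 7/20 sites differ → p = 0.35, d = −0.75 ln(1 − 0.466667) = 0.471457 ≈ 0.471.
taxon1–taxon3: 8/20 sites differ → p = 0.4, d = −0.75 ln(1 − 0.533333) = 0.571605 ≈ 0.572.
taxon2–taxon3: 3/20 sites differ → p = 0.15, d = −0.75 ln(1 − 0.2) = 0.167358 ≈ 0.167.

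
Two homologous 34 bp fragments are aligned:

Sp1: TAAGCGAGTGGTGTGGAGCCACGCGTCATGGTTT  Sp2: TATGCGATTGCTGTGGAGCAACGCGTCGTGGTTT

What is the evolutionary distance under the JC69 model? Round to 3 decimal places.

The sequences differ at 5 of 34 sites (3, 8, 11, 20, 28), so p = 5/34 ≈ 0.147059.
d = −(3/4) ln(1 − 4p/3) = −0.75 ln(1 − 0.196079) = −0.75 ln(0.803921)
  = −0.75 × (-0.218254) = 0.163691 substitutions/site.

0.164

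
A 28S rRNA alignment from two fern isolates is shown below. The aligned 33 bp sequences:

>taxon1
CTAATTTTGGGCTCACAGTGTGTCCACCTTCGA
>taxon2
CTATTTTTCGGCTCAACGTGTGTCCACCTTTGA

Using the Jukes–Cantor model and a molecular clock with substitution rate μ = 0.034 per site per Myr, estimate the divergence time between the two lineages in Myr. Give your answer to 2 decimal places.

2.49

The sequences differ at 5 of 33 sites (4, 9, 16, 17, 31), so p = 5/33 ≈ 0.151515.
d = −(3/4) ln(1 − 4p/3) = −0.75 ln(1 − 0.20202) = −0.75 ln(0.79798)
  = −0.75 × (-0.225672) = 0.169254 substitutions/site.
Under a molecular clock d = 2μt, so t = d/(2μ) = 0.169254 / (2 × 0.034) = 2.49 Myr.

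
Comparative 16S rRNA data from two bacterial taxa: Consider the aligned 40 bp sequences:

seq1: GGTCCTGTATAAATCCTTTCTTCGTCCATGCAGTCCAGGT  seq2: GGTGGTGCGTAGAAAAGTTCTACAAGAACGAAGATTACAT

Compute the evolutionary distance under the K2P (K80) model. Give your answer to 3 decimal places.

Of 40 sites, 8 differences are transitions and 13 are transversions, so P = 8/40 = 0.2 and Q = 13/40 = 0.325.
Under the Kimura two-parameter model, d = −½ ln(1 − 2P − Q) − ¼ ln(1 − 2Q).
1 − 2P − Q = 0.275, giving −½ ln(0.275) = 0.645492.
1 − 2Q = 0.35, giving −¼ ln(0.35) = 0.262456.
d = 0.645492 + 0.262456 = 0.907948.

0.908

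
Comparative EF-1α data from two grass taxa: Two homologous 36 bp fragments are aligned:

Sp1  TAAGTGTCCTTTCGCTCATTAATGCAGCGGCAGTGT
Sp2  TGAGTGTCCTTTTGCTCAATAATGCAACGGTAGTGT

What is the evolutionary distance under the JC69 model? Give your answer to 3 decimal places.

The sequences differ at 5 of 36 sites (2, 13, 19, 27, 31), so p = 5/36 ≈ 0.138889.
d = −(3/4) ln(1 − 4p/3) = −0.75 ln(1 − 0.185185) = −0.75 ln(0.814815)
  = −0.75 × (-0.204794) = 0.153596 substitutions/site.

0.154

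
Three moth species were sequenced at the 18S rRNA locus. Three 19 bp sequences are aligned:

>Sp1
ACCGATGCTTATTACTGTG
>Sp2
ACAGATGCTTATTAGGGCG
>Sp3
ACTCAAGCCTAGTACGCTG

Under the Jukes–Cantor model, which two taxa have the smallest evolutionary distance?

Sp1–Sp2: 4/19 differ, p = 0.211, d = 0.247.
Sp1–Sp3: 7/19 differ, p = 0.368, d = 0.507.
Sp2–Sp3: 8/19 differ, p = 0.421, d = 0.618.
The smallest distance is between Sp1 and Sp2.

Sp1 and Sp2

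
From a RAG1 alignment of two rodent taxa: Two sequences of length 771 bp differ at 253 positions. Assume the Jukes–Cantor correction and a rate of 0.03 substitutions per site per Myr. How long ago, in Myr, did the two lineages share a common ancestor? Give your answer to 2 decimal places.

7.19

p = 253/771 ≈ 0.328145.
d = −(3/4) ln(1 − 4p/3) = −0.75 ln(1 − 0.437527) = −0.75 ln(0.562473)
  = −0.75 × (-0.575412) = 0.431559 substitutions/site.
Under a molecular clock d = 2μt, so t = d/(2μ) = 0.431559 / (2 × 0.03) = 7.19 Myr.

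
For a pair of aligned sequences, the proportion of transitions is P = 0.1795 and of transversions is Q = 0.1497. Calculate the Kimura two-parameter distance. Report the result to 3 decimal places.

0.444

Under the Kimura two-parameter model, d = −½ ln(1 − 2P − Q) − ¼ ln(1 − 2Q).
1 − 2P − Q = 0.4913, giving −½ ln(0.4913) = 0.355350.
1 − 2Q = 0.7006, giving −¼ ln(0.7006) = 0.088955.
d = 0.355350 + 0.088955 = 0.444305.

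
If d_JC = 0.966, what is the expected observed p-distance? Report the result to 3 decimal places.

p = (3/4)(1 − e^(−4d/3)) = 0.75 × (1 − e^(-1.288)) = 0.75 × (1 − 0.275822) = 0.543134.

0.543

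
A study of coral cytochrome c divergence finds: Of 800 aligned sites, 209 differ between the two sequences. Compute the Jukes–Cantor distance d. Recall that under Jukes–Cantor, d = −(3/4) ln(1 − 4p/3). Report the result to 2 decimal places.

0.32

p = 209/800 = 0.26125.
d = −(3/4) ln(1 − 4p/3) = −0.75 ln(1 − 0.348333) = −0.75 ln(0.651667)
  = −0.75 × (-0.428222) = 0.321167 substitutions/site.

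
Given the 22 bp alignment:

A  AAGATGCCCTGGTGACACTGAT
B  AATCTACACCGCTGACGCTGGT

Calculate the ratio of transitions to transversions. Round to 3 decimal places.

Transitions are A↔G and C↔T; transversions are all other mismatches.
Transitions: 4. Transversions: 4.
R = 4/4 = 1.000.

1.000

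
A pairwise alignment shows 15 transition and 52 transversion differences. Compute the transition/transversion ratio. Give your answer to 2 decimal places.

0.29

R = 15/52 = 0.288461… ≈ 0.29 (to 2 d.p.).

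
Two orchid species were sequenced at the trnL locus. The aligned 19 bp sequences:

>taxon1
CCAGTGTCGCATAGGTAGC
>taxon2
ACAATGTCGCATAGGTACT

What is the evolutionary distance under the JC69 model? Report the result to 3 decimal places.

0.247

The sequences differ at 4 of 19 sites (1, 4, 18, 19), so p = 4/19 ≈ 0.210526.
d = −(3/4) ln(1 − 4p/3) = −0.75 ln(1 − 0.280701) = −0.75 ln(0.719299)
  = −0.75 × (-0.329478) = 0.247109 substitutions/site.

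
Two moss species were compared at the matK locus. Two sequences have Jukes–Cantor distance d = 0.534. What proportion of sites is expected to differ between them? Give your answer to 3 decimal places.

0.382

p = (3/4)(1 − e^(−4d/3)) = 0.75 × (1 − e^(-0.712)) = 0.75 × (1 − 0.490662) = 0.382004.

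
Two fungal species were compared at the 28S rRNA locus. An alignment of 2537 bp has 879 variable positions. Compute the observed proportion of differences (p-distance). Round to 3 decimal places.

p = 879/2537 = 0.346472… ≈ 0.346 (to 3 d.p.).

0.346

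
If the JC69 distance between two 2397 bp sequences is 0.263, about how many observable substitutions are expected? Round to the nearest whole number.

Invert JC69: p = (3/4)(1 − e^(−4d/3)) = 0.75 × (1 − e^(-0.350667)) = 0.75 × (1 − 0.704218) = 0.221837.
Expected differing sites = pL ≈ 0.221837 × 2397 = 531.743289 ≈ 532.

532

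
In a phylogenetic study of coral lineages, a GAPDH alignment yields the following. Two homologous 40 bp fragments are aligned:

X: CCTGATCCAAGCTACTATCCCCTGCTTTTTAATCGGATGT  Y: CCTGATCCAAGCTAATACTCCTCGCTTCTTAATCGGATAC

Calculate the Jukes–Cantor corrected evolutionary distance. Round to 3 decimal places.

0.233

The sequences differ at 8 of 40 sites (15, 18, 19, 22, 23, 28, 39, 40), so p = 8/40 = 0.2.
d = −(3/4) ln(1 − 4p/3) = −0.75 ln(1 − 0.266667) = −0.75 ln(0.733333)
  = −0.75 × (-0.310155) = 0.232616 substitutions/site.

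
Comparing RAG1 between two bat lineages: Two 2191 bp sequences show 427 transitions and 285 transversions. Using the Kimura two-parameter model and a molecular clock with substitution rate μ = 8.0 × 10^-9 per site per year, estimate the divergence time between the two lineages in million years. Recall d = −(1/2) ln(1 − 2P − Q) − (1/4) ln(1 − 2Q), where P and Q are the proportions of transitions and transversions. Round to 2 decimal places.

27.64

P = 427/2191 ≈ 0.194888 and Q = 285/2191 ≈ 0.130078.
Under the Kimura two-parameter model, d = −½ ln(1 − 2P − Q) − ¼ ln(1 − 2Q).
1 − 2P − Q = 0.480146, giving −½ ln(0.480146) = 0.366833.
1 − 2Q = 0.739844, giving −¼ ln(0.739844) = 0.075329.
d = 0.366833 + 0.075329 = 0.442162.
Under a molecular clock d = 2μt, so t = d/(2μ) = 0.442162 / (2 × 8.0 × 10^-9) = 27.64 million years.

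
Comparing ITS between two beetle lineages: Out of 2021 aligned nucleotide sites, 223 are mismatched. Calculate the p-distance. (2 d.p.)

0.11

p = 223/2021 = 0.110341… ≈ 0.11 (to 2 d.p.).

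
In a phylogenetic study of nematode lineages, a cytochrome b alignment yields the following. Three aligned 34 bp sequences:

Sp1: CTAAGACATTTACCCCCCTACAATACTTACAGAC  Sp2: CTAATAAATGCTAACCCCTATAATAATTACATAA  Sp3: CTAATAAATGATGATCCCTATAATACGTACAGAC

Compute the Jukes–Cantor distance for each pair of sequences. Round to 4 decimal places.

d(Sp1,Sp2) = 0.4234, d(Sp1,Sp3) = 0.3734, d(Sp2,Sp3) = 0.2407

Sp1–Sp2: 11/34 sites differ → p ≈ 0.323529, d = −0.75 ln(1 − 0.431372) = 0.423397 ≈ 0.4234.
Sp1–Sp3: 10/34 sites differ → p ≈ 0.294118, d = −0.75 ln(1 − 0.392157) = 0.373379 ≈ 0.3734.
Sp2–Sp3: 7/34 sites differ → p ≈ 0.205882, d = −0.75 ln(1 − 0.274509) = 0.240680 ≈ 0.2407.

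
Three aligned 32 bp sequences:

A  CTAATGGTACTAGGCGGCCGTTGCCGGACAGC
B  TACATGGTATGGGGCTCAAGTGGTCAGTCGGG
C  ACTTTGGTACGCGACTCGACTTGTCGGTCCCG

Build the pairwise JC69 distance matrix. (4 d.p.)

d(A,B) = 0.8240, d(A,C) = 0.9241, d(B,C) = 0.5851

A–B: 16/32 sites differ → p = 0.5, d = −0.75 ln(1 − 0.666667) = 0.823960 ≈ 0.8240.
A–C: 17/32 sites differ → p = 0.53125, d = −0.75 ln(1 − 0.708333) = 0.924107 ≈ 0.9241.
B–C: 13/32 sites differ → p = 0.40625, d = −0.75 ln(1 − 0.541667) = 0.585119 ≈ 0.5851.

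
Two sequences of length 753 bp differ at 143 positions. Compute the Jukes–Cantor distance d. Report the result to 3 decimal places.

p = 143/753 ≈ 0.189907.
d = −(3/4) ln(1 − 4p/3) = −0.75 ln(1 − 0.253209) = −0.75 ln(0.746791)
  = −0.75 × (-0.291970) = 0.218978 substitutions/site.

0.219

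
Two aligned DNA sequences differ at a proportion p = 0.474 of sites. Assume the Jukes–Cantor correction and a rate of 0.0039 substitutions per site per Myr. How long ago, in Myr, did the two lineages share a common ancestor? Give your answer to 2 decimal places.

d = −(3/4) ln(1 − 4p/3) = −0.75 ln(1 − 0.632) = −0.75 ln(0.368)
  = −0.75 × (-0.999672) = 0.749754 substitutions/site.
Under a molecular clock d = 2μt, so t = d/(2μ) = 0.749754 / (2 × 0.0039) = 96.12 Myr.

96.12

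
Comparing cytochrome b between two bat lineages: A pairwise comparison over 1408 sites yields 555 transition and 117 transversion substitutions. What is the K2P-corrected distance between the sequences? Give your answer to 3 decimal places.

1.071

P = 555/1408 ≈ 0.394176 and Q = 117/1408 ≈ 0.083097.
Under the Kimura two-parameter model, d = −½ ln(1 − 2P − Q) − ¼ ln(1 − 2Q).
1 − 2P − Q = 0.128551, giving −½ ln(0.128551) = 1.025715.
1 − 2Q = 0.833806, giving −¼ ln(0.833806) = 0.045439.
d = 1.025715 + 0.045439 = 1.071154.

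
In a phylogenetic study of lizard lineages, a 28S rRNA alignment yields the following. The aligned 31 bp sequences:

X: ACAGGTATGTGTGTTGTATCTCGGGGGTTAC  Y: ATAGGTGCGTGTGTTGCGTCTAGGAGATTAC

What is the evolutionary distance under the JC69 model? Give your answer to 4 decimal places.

The sequences differ at 8 of 31 sites (2, 7, 8, 17, 18, 22, 25, 27), so p = 8/31 ≈ 0.258065.
d = −(3/4) ln(1 − 4p/3) = −0.75 ln(1 − 0.344087) = −0.75 ln(0.655913)
  = −0.75 × (-0.421727) = 0.316295 substitutions/site.

0.3163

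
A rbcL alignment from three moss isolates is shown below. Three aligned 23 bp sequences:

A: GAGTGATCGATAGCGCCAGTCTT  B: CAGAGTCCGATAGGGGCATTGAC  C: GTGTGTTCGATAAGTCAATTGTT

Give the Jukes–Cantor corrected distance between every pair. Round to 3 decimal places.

A–B: 10/23 sites differ → p ≈ 0.434783, d = −0.75 ln(1 − 0.579711) = 0.650110 ≈ 0.650.
A–C: 8/23 sites differ → p ≈ 0.347826, d = −0.75 ln(1 − 0.463768) = 0.467391 ≈ 0.467.
B–C: 10/23 sites differ → p ≈ 0.434783, d = −0.75 ln(1 − 0.579711) = 0.650110 ≈ 0.650.

d(A,B) = 0.650, d(A,C) = 0.467, d(B,C) = 0.650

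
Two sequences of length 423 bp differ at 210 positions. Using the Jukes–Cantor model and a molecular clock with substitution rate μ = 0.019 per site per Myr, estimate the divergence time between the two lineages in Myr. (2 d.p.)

21.41

p = 210/423 ≈ 0.496454.
d = −(3/4) ln(1 − 4p/3) = −0.75 ln(1 − 0.661939) = −0.75 ln(0.338061)
  = −0.75 × (-1.084529) = 0.813397 substitutions/site.
Under a molecular clock d = 2μt, so t = d/(2μ) = 0.813397 / (2 × 0.019) = 21.41 Myr.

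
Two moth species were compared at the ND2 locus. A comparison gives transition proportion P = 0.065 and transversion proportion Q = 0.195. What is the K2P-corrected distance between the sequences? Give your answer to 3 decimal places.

Under the Kimura two-parameter model, d = −½ ln(1 − 2P − Q) − ¼ ln(1 − 2Q).
1 − 2P − Q = 0.675, giving −½ ln(0.675) = 0.196521.
1 − 2Q = 0.61, giving −¼ ln(0.61) = 0.123574.
d = 0.196521 + 0.123574 = 0.320095.

0.320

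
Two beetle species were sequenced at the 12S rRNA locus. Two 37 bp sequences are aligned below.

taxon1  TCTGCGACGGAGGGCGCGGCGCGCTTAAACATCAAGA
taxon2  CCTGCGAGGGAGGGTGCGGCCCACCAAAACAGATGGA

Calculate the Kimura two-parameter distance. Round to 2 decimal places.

Of 37 sites, 5 differences are transitions and 6 are transversions, so P = 5/37 ≈ 0.135135 and Q = 6/37 ≈ 0.162162.
Under the Kimura two-parameter model, d = −½ ln(1 − 2P − Q) − ¼ ln(1 − 2Q).
1 − 2P − Q = 0.567568, giving −½ ln(0.567568) = 0.283197.
1 − 2Q = 0.675676, giving −¼ ln(0.675676) = 0.098010.
d = 0.283197 + 0.098010 = 0.381207.

0.38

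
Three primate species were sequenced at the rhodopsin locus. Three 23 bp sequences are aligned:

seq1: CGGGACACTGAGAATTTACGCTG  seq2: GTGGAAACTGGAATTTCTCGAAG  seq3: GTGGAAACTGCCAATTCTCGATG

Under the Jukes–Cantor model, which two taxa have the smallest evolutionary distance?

seq1–seq2: 10/23 differ, p = 0.435, d = 0.650.
seq1–seq3: 8/23 differ, p = 0.348, d = 0.467.
seq2–seq3: 4/23 differ, p = 0.174, d = 0.198.
The smallest distance is between seq2 and seq3.

seq2 and seq3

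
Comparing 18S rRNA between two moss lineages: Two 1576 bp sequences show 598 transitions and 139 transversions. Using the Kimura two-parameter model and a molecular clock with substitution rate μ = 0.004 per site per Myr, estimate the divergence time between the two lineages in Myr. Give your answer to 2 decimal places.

P = 598/1576 ≈ 0.379442 and Q = 139/1576 ≈ 0.088198.
Under the Kimura two-parameter model, d = −½ ln(1 − 2P − Q) − ¼ ln(1 − 2Q).
1 − 2P − Q = 0.152918, giving −½ ln(0.152918) = 0.938927.
1 − 2Q = 0.823604, giving −¼ ln(0.823604) = 0.048516.
d = 0.938927 + 0.048516 = 0.987443.
Under a molecular clock d = 2μt, so t = d/(2μ) = 0.987443 / (2 × 0.004) = 123.43 Myr.

123.43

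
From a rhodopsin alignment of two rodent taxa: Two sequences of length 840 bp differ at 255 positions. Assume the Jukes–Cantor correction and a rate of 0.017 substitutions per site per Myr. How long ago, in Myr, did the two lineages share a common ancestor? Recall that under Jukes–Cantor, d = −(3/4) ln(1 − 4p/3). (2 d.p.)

p = 255/840 ≈ 0.303571.
d = −(3/4) ln(1 − 4p/3) = −0.75 ln(1 − 0.404761) = −0.75 ln(0.595239)
  = −0.75 × (-0.518792) = 0.389094 substitutions/site.
Under a molecular clock d = 2μt, so t = d/(2μ) = 0.389094 / (2 × 0.017) = 11.44 Myr.

11.44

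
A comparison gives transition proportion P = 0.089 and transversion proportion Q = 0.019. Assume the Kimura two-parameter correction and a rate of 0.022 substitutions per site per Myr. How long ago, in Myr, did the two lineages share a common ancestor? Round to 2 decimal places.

Under the Kimura two-parameter model, d = −½ ln(1 − 2P − Q) − ¼ ln(1 − 2Q).
1 − 2P − Q = 0.803, giving −½ ln(0.803) = 0.109700.
1 − 2Q = 0.962, giving −¼ ln(0.962) = 0.009685.
d = 0.109700 + 0.009685 = 0.119385.
Under a molecular clock d = 2μt, so t = d/(2μ) = 0.119385 / (2 × 0.022) = 2.71 Myr.

2.71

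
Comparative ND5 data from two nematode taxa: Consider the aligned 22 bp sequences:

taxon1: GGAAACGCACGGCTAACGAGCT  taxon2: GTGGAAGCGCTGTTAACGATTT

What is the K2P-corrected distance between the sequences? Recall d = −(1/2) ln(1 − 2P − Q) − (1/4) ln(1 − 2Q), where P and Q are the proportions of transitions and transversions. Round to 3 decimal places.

Of 22 sites, 5 differences are transitions and 4 are transversions, so P = 5/22 ≈ 0.227273 and Q = 4/22 ≈ 0.181818.
Under the Kimura two-parameter model, d = −½ ln(1 − 2P − Q) − ¼ ln(1 − 2Q).
1 − 2P − Q = 0.363636, giving −½ ln(0.363636) = 0.505801.
1 − 2Q = 0.636364, giving −¼ ln(0.636364) = 0.112996.
d = 0.505801 + 0.112996 = 0.618797.

0.619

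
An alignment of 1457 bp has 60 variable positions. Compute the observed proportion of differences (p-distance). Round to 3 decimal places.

0.041

p = 60/1457 = 0.041180… ≈ 0.041 (to 3 d.p.).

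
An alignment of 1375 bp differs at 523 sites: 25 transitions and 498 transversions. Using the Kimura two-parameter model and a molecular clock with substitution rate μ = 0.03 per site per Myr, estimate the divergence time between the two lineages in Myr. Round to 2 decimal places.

9.61

P = 25/1375 ≈ 0.018182 and Q = 498/1375 ≈ 0.362182.
Under the Kimura two-parameter model, d = −½ ln(1 − 2P − Q) − ¼ ln(1 − 2Q).
1 − 2P − Q = 0.601454, giving −½ ln(0.601454) = 0.254203.
1 − 2Q = 0.275636, giving −¼ ln(0.275636) = 0.322169.
d = 0.254203 + 0.322169 = 0.576372.
Under a molecular clock d = 2μt, so t = d/(2μ) = 0.576372 / (2 × 0.03) = 9.61 Myr.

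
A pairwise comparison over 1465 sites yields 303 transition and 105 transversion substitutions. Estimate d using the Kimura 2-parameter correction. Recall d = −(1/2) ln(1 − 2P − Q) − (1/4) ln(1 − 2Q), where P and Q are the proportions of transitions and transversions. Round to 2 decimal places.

P = 303/1465 ≈ 0.206826 and Q = 105/1465 ≈ 0.071672.
Under the Kimura two-parameter model, d = −½ ln(1 − 2P − Q) − ¼ ln(1 − 2Q).
1 − 2P − Q = 0.514676, giving −½ ln(0.514676) = 0.332109.
1 − 2Q = 0.856656, giving −¼ ln(0.856656) = 0.038680.
d = 0.332109 + 0.038680 = 0.370789.

0.37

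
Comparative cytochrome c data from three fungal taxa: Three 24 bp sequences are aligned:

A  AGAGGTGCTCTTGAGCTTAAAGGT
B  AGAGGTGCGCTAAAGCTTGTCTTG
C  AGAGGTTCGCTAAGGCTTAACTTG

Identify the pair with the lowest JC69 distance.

B and C

A–B: 9/24 differ, p = 0.375, d = 0.520.
A–C: 9/24 differ, p = 0.375, d = 0.520.
B–C: 4/24 differ, p = 0.167, d = 0.188.
The smallest distance is between B and C.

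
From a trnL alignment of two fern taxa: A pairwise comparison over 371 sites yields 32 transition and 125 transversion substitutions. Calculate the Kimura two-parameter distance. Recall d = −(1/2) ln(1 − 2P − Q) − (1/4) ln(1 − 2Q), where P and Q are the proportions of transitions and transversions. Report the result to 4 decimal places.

0.6362

P = 32/371 ≈ 0.086253 and Q = 125/371 ≈ 0.336927.
Under the Kimura two-parameter model, d = −½ ln(1 − 2P − Q) − ¼ ln(1 − 2Q).
1 − 2P − Q = 0.490567, giving −½ ln(0.490567) = 0.356097.
1 − 2Q = 0.326146, giving −¼ ln(0.326146) = 0.280103.
d = 0.356097 + 0.280103 = 0.636200.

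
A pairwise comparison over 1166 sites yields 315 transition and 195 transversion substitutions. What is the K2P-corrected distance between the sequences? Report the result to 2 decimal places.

P = 315/1166 ≈ 0.270154 and Q = 195/1166 ≈ 0.167238.
Under the Kimura two-parameter model, d = −½ ln(1 − 2P − Q) − ¼ ln(1 − 2Q).
1 − 2P − Q = 0.292454, giving −½ ln(0.292454) = 0.614724.
1 − 2Q = 0.665524, giving −¼ ln(0.665524) = 0.101795.
d = 0.614724 + 0.101795 = 0.716519.

0.72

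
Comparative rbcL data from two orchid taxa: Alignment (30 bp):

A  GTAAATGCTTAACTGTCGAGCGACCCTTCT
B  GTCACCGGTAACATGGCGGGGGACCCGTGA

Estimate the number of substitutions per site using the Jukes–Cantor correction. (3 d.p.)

The sequences differ at 13 of 30 sites, so p = 13/30 ≈ 0.433333.
d = −(3/4) ln(1 − 4p/3) = −0.75 ln(1 − 0.577777) = −0.75 ln(0.422223)
  = −0.75 × (-0.862222) = 0.646667 substitutions/site.

0.647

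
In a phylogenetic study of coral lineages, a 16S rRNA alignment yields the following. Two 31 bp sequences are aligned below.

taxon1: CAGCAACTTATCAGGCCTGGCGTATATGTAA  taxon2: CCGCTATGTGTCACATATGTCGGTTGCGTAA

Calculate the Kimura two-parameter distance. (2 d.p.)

0.70

Of 31 sites, 6 differences are transitions and 8 are transversions, so P = 6/31 ≈ 0.193548 and Q = 8/31 ≈ 0.258065.
Under the Kimura two-parameter model, d = −½ ln(1 − 2P − Q) − ¼ ln(1 − 2Q).
1 − 2P − Q = 0.354839, giving −½ ln(0.354839) = 0.518046.
1 − 2Q = 0.48387, giving −¼ ln(0.48387) = 0.181485.
d = 0.518046 + 0.181485 = 0.699531.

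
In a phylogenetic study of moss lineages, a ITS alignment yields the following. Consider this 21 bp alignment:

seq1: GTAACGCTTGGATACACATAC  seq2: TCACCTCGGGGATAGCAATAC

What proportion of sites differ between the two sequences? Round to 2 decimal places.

The sequences differ at 9 of 21 positions (sites 1, 2, 4, 6, 8, 9, 15, 16, 17).
p = 9/21 = 0.428571… ≈ 0.43 (to 2 d.p.).

0.43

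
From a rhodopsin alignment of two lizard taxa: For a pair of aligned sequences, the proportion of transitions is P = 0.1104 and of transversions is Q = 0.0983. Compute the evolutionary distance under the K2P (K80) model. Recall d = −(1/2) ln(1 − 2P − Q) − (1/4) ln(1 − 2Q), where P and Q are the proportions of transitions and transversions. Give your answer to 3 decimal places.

Under the Kimura two-parameter model, d = −½ ln(1 − 2P − Q) − ¼ ln(1 − 2Q).
1 − 2P − Q = 0.6809, giving −½ ln(0.6809) = 0.192170.
1 − 2Q = 0.8034, giving −¼ ln(0.8034) = 0.054726.
d = 0.192170 + 0.054726 = 0.246896.

0.247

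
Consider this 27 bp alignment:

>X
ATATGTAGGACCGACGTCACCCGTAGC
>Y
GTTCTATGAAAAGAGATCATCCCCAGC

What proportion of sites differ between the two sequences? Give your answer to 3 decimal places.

0.519

The sequences differ at 14 of 27 positions.
p = 14/27 = 0.518518… ≈ 0.519 (to 3 d.p.).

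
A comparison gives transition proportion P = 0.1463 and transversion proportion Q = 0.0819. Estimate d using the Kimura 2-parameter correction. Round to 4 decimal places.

0.2793

Under the Kimura two-parameter model, d = −½ ln(1 − 2P − Q) − ¼ ln(1 − 2Q).
1 − 2P − Q = 0.6255, giving −½ ln(0.6255) = 0.234602.
1 − 2Q = 0.8362, giving −¼ ln(0.8362) = 0.044722.
d = 0.234602 + 0.044722 = 0.279324.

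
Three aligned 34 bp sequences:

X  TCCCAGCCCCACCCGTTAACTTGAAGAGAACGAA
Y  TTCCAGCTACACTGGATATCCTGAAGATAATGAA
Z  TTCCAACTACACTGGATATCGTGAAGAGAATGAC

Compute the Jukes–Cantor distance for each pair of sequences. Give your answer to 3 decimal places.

d(X,Y) = 0.373, d(X,Z) = 0.423, d(Y,Z) = 0.128

X–Y: 10/34 sites differ → p ≈ 0.294118, d = −0.75 ln(1 − 0.392157) = 0.373379 ≈ 0.373.
X–Z: 11/34 sites differ → p ≈ 0.323529, d = −0.75 ln(1 − 0.431372) = 0.423397 ≈ 0.423.
Y–Z: 4/34 sites differ → p ≈ 0.117647, d = −0.75 ln(1 − 0.156863) = 0.127969 ≈ 0.128.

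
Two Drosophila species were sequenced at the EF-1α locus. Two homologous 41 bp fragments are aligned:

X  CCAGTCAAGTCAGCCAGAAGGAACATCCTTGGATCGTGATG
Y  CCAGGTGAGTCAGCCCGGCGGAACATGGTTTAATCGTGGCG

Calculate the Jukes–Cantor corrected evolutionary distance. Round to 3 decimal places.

0.371

The sequences differ at 12 of 41 sites, so p = 12/41 ≈ 0.292683.
d = −(3/4) ln(1 − 4p/3) = −0.75 ln(1 − 0.390244) = −0.75 ln(0.609756)
  = −0.75 × (-0.494696) = 0.371022 substitutions/site.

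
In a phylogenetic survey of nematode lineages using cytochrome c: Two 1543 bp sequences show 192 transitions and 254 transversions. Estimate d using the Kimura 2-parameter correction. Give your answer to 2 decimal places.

0.37

P = 192/1543 ≈ 0.124433 and Q = 254/1543 ≈ 0.164614.
Under the Kimura two-parameter model, d = −½ ln(1 − 2P − Q) − ¼ ln(1 − 2Q).
1 − 2P − Q = 0.58652, giving −½ ln(0.58652) = 0.266774.
1 − 2Q = 0.670772, giving −¼ ln(0.670772) = 0.099831.
d = 0.266774 + 0.099831 = 0.366605.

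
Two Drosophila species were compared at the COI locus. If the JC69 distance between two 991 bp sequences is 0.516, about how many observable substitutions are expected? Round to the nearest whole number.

370

Invert JC69: p = (3/4)(1 − e^(−4d/3)) = 0.75 × (1 − e^(-0.688)) = 0.75 × (1 − 0.502580) = 0.373065.
Expected differing sites = pL ≈ 0.373065 × 991 = 369.707415 ≈ 370.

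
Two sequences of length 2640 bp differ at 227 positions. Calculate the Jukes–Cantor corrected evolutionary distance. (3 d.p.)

p = 227/2640 ≈ 0.085985.
d = −(3/4) ln(1 − 4p/3) = −0.75 ln(1 − 0.114647) = −0.75 ln(0.885353)
  = −0.75 × (-0.121769) = 0.091327 substitutions/site.

0.091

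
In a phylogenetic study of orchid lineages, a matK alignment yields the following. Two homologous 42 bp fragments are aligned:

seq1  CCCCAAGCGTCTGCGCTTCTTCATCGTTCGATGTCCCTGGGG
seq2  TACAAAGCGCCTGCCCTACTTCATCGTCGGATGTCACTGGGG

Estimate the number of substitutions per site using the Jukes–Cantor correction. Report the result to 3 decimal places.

The sequences differ at 9 of 42 sites (1, 2, 4, 10, 15, 18, 28, 29, 36), so p = 9/42 ≈ 0.214286.
d = −(3/4) ln(1 − 4p/3) = −0.75 ln(1 − 0.285715) = −0.75 ln(0.714285)
  = −0.75 × (-0.336473) = 0.252355 substitutions/site.

0.252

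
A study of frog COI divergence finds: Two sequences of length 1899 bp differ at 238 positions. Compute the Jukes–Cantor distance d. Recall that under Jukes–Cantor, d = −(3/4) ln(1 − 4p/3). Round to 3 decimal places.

0.137

p = 238/1899 ≈ 0.125329.
d = −(3/4) ln(1 − 4p/3) = −0.75 ln(1 − 0.167105) = −0.75 ln(0.832895)
  = −0.75 × (-0.182848) = 0.137136 substitutions/site.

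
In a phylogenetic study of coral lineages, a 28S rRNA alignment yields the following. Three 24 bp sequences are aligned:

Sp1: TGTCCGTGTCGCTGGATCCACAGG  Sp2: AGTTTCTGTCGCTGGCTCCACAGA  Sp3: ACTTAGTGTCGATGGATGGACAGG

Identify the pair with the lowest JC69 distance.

Sp1 and Sp2

Sp1–Sp2: 6/24 differ, p = 0.250, d = 0.304.
Sp1–Sp3: 7/24 differ, p = 0.292, d = 0.369.
Sp2–Sp3: 8/24 differ, p = 0.333, d = 0.441.
The smallest distance is between Sp1 and Sp2.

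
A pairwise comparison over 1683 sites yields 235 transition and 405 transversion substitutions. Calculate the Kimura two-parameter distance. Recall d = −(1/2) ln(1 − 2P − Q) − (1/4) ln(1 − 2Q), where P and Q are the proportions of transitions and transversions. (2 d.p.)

P = 235/1683 ≈ 0.139632 and Q = 405/1683 ≈ 0.240642.
Under the Kimura two-parameter model, d = −½ ln(1 − 2P − Q) − ¼ ln(1 − 2Q).
1 − 2P − Q = 0.480094, giving −½ ln(0.480094) = 0.366887.
1 − 2Q = 0.518716, giving −¼ ln(0.518716) = 0.164100.
d = 0.366887 + 0.164100 = 0.530987.

0.53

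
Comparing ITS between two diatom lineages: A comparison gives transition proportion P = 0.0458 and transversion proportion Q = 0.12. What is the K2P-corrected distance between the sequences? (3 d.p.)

0.187

Under the Kimura two-parameter model, d = −½ ln(1 − 2P − Q) − ¼ ln(1 − 2Q).
1 − 2P − Q = 0.7884, giving −½ ln(0.7884) = 0.118875.
1 − 2Q = 0.76, giving −¼ ln(0.76) = 0.068609.
d = 0.118875 + 0.068609 = 0.187484.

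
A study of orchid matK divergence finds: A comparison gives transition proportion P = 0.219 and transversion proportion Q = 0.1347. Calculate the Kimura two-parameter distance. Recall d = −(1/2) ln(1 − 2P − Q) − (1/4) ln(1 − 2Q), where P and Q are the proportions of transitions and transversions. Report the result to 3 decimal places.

0.504

Under the Kimura two-parameter model, d = −½ ln(1 − 2P − Q) − ¼ ln(1 − 2Q).
1 − 2P − Q = 0.4273, giving −½ ln(0.4273) = 0.425134.
1 − 2Q = 0.7306, giving −¼ ln(0.7306) = 0.078472.
d = 0.425134 + 0.078472 = 0.503606.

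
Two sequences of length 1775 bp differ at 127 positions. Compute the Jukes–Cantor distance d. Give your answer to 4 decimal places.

0.0752

p = 127/1775 ≈ 0.071549.
d = −(3/4) ln(1 − 4p/3) = −0.75 ln(1 − 0.095399) = −0.75 ln(0.904601)
  = −0.75 × (-0.100261) = 0.075196 substitutions/site.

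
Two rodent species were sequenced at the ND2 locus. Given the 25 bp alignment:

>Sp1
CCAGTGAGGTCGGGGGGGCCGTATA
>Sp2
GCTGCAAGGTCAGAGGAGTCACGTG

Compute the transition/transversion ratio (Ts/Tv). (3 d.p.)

Transitions are A↔G and C↔T; transversions are all other mismatches.
Transitions: 10. Transversions: 2.
R = 10/2 = 5.000.

5.000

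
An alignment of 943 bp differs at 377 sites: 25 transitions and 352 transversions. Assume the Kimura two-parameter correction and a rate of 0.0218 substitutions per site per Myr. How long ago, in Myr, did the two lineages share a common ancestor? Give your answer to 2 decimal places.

14.24

P = 25/943 ≈ 0.026511 and Q = 352/943 ≈ 0.373277.
Under the Kimura two-parameter model, d = −½ ln(1 − 2P − Q) − ¼ ln(1 − 2Q).
1 − 2P − Q = 0.573701, giving −½ ln(0.573701) = 0.277823.
1 − 2Q = 0.253446, giving −¼ ln(0.253446) = 0.343151.
d = 0.277823 + 0.343151 = 0.620974.
Under a molecular clock d = 2μt, so t = d/(2μ) = 0.620974 / (2 × 0.0218) = 14.24 Myr.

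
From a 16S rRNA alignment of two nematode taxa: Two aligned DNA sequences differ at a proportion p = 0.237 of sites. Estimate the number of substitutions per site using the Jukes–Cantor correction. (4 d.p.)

d = −(3/4) ln(1 − 4p/3) = −0.75 ln(1 − 0.316) = −0.75 ln(0.684)
  = −0.75 × (-0.379797) = 0.284848 substitutions/site.

0.2848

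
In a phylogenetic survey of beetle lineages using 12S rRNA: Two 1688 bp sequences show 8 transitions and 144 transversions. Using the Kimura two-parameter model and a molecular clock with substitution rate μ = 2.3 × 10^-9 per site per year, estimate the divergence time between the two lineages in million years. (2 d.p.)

P = 8/1688 ≈ 0.004739 and Q = 144/1688 ≈ 0.085308.
Under the Kimura two-parameter model, d = −½ ln(1 − 2P − Q) − ¼ ln(1 − 2Q).
1 − 2P − Q = 0.905214, giving −½ ln(0.905214) = 0.049792.
1 − 2Q = 0.829384, giving −¼ ln(0.829384) = 0.046768.
d = 0.049792 + 0.046768 = 0.096560.
Under a molecular clock d = 2μt, so t = d/(2μ) = 0.096560 / (2 × 2.3 × 10^-9) = 20.99 million years.

20.99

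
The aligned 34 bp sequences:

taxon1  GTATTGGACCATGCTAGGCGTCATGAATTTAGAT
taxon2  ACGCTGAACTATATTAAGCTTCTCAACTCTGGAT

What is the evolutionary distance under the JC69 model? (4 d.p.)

0.7405

The sequences differ at 16 of 34 sites, so p = 16/34 ≈ 0.470588.
d = −(3/4) ln(1 − 4p/3) = −0.75 ln(1 − 0.627451) = −0.75 ln(0.372549)
  = −0.75 × (-0.987387) = 0.740540 substitutions/site.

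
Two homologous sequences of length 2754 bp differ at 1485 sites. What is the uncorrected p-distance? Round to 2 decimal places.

p = 1485/2754 = 0.539215… ≈ 0.54 (to 2 d.p.).

0.54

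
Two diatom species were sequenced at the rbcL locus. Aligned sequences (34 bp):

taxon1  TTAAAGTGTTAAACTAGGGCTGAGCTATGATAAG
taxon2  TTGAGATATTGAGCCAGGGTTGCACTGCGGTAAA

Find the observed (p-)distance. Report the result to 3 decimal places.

0.412

The sequences differ at 14 of 34 positions.
p = 14/34 = 0.411764… ≈ 0.412 (to 3 d.p.).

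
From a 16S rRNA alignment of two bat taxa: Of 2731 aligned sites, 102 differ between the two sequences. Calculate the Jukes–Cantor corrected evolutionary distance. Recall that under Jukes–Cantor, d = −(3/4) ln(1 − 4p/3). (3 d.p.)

0.038

p = 102/2731 ≈ 0.037349.
d = −(3/4) ln(1 − 4p/3) = −0.75 ln(1 − 0.049799) = −0.75 ln(0.950201)
  = −0.75 × (-0.051082) = 0.038312 substitutions/site.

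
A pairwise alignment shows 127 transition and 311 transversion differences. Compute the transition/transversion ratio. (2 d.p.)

R = 127/311 = 0.408360… ≈ 0.41 (to 2 d.p.).

0.41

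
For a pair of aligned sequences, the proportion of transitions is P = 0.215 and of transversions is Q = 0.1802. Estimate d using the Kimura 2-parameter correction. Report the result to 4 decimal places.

0.5828

Under the Kimura two-parameter model, d = −½ ln(1 − 2P − Q) − ¼ ln(1 − 2Q).
1 − 2P − Q = 0.3898, giving −½ ln(0.3898) = 0.471061.
1 − 2Q = 0.6396, giving −¼ ln(0.6396) = 0.111728.
d = 0.471061 + 0.111728 = 0.582789.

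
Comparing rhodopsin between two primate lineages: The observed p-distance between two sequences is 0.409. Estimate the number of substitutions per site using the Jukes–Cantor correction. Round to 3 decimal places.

d = −(3/4) ln(1 − 4p/3) = −0.75 ln(1 − 0.545333) = −0.75 ln(0.454667)
  = −0.75 × (-0.788190) = 0.591143 substitutions/site.

0.591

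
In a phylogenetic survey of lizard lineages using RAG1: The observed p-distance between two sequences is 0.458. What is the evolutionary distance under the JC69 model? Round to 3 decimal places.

d = −(3/4) ln(1 − 4p/3) = −0.75 ln(1 − 0.610667) = −0.75 ln(0.389333)
  = −0.75 × (-0.943320) = 0.707490 substitutions/site.

0.707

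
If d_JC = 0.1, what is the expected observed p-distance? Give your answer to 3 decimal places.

0.094

p = (3/4)(1 − e^(−4d/3)) = 0.75 × (1 − e^(-0.133333)) = 0.75 × (1 − 0.875174) = 0.093620.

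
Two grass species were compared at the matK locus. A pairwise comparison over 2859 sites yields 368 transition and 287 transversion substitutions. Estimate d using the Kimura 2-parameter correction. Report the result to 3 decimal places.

P = 368/2859 ≈ 0.128716 and Q = 287/2859 ≈ 0.100385.
Under the Kimura two-parameter model, d = −½ ln(1 − 2P − Q) − ¼ ln(1 − 2Q).
1 − 2P − Q = 0.642183, giving −½ ln(0.642183) = 0.221441.
1 − 2Q = 0.79923, giving −¼ ln(0.79923) = 0.056027.
d = 0.221441 + 0.056027 = 0.277468.

0.277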